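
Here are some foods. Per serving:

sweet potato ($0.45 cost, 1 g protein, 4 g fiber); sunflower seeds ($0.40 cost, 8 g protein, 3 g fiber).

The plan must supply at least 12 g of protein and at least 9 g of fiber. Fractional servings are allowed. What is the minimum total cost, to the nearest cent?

sweet potato only: max(12/1, 9/4) = 12 servings → $5.40.
sunflower seeds only: max(12/8, 9/3) = 3 servings → $1.20.
sweet potato + sunflower seeds with both tight: 1.241 servings and 1.345 servings → $1.10.
The minimum over all feasible corners is $1.10.

$1.10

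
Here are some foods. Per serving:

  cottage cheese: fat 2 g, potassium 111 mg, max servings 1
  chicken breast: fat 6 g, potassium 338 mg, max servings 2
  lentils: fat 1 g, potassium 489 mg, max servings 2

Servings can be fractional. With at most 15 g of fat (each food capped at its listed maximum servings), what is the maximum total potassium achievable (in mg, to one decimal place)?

1709.5 mg

Potassium per g fat: lentils 489, chicken breast 56.33, cottage cheese 55.5.
Take 2 servings of lentils: uses 2 g fat, +978.0 mg potassium (running total 978.0 mg).
Take 2 servings of chicken breast: uses 12 g fat, +676.0 mg potassium (running total 1654.0 mg).
Take 0.5 servings of cottage cheese: uses 1 g fat, +55.5 mg potassium (running total 1709.5 mg).
Filling greedily by potassium-per-g fat is optimal for one linear limit, giving 1709.5 mg.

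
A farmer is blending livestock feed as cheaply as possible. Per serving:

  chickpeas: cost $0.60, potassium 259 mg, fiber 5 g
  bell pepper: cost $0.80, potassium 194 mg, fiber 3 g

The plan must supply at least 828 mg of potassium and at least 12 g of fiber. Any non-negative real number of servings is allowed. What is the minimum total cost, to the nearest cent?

An LP optimum is at a vertex; with two nutrient constraints at most two foods are used. Check each candidate.
chickpeas only: max(828/259, 12/5) = 3.197 servings → $1.92.
bell pepper only: max(828/194, 12/3) = 4.268 servings → $3.41.
chickpeas + bell pepper: the both-tight solution has a negative serving — not a feasible corner.
The minimum over all feasible corners is $1.92.

$1.92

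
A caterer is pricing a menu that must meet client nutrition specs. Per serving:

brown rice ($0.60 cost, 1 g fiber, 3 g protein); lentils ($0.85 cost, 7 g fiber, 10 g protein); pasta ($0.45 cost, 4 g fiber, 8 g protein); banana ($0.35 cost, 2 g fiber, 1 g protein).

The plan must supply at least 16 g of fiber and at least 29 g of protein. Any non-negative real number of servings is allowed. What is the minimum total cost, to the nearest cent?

With two linear requirements the optimum uses one or two foods; enumerate the corners.
brown rice only: max(16/1, 29/3) = 16 servings → $9.60.
lentils only: max(16/7, 29/10) = 2.9 servings → $2.46.
pasta only: max(16/4, 29/8) = 4 servings → $1.80.
banana only: max(16/2, 29/1) = 29 servings → $10.15.
brown rice + lentils with both tight: 3.909 servings and 1.727 servings → $3.81.
brown rice + pasta: the both-tight solution has a negative serving — not a feasible corner.
brown rice + banana with both tight: 8.4 servings and 3.8 servings → $6.37.
lentils + pasta with both tight: 0.75 servings and 2.688 servings → $1.85.
lentils + banana: intersection lies outside the first quadrant.
pasta + banana with both tight: 3.5 servings and 1 serving → $1.93.
The minimum over all feasible corners is $1.80.

$1.80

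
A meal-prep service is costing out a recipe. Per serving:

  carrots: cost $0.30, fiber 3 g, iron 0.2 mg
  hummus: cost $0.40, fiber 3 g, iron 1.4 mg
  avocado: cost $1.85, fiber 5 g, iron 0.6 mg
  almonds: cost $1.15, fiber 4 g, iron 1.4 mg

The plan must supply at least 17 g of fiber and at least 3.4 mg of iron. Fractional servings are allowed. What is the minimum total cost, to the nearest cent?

$1.89

carrots only: max(17/3, 3.4/0.2) = 17 servings → $5.10.
hummus only: max(17/3, 3.4/1.4) = 5.667 servings → $2.27.
avocado only: max(17/5, 3.4/0.6) = 5.667 servings → $10.48.
almonds only: max(17/4, 3.4/1.4) = 4.25 servings → $4.89.
carrots + hummus with both tight: 3.778 servings and 1.889 servings → $1.89.
carrots + avocado with both targets exact would need a negative amount; discard.
carrots + almonds with both tight: 3 servings and 2 servings → $3.20.
hummus + avocado with both tight: 1.308 servings and 2.615 servings → $5.36.
hummus + almonds: the both-tight solution has a negative serving — not a feasible corner.
avocado + almonds with both tight: 2.217 servings and 1.478 servings → $5.80.
So the least-cost plan costs $1.89.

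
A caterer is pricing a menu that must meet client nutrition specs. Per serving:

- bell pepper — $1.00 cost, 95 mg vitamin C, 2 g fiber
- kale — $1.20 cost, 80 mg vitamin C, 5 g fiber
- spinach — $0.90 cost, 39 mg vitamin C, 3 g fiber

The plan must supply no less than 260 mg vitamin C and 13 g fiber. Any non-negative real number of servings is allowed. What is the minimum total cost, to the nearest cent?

$3.55

bell pepper only: max(260/95, 13/2) = 6.5 servings → $6.50.
kale only: max(260/80, 13/5) = 3.25 servings → $3.90.
spinach only: max(260/39, 13/3) = 6.667 servings → $6.00.
bell pepper + kale with both tight: 0.8254 servings and 2.27 servings → $3.55.
bell pepper + spinach with both tight: 1.319 servings and 3.454 servings → $4.43.
kale + spinach: the both-tight solution has a negative serving — not a feasible corner.
So the least-cost plan costs $3.55.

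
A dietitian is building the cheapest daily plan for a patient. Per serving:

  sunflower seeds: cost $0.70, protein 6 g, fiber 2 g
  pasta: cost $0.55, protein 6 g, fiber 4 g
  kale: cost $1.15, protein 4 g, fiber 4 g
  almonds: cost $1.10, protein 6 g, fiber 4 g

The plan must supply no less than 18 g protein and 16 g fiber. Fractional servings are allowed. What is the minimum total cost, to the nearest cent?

$2.20

An LP optimum is at a vertex; with two nutrient constraints at most two foods are used. Check each candidate.
sunflower seeds only: max(18/6, 16/2) = 8 servings → $5.60.
pasta only: max(18/6, 16/4) = 4 servings → $2.20.
kale only: max(18/4, 16/4) = 4.5 servings → $5.17.
almonds only: max(18/6, 16/4) = 4 servings → $4.40.
sunflower seeds + pasta: the both-tight solution has a negative serving — not a feasible corner.
sunflower seeds + kale with both tight: 0.5 servings and 3.75 servings → $4.66.
sunflower seeds + almonds: intersection lies outside the first quadrant.
pasta + kale with both tight: 1 serving and 3 servings → $4.00.
pasta + almonds (both tight): parallel constraints — no distinct corner.
kale + almonds with both tight: 3 servings and 1 serving → $4.55.
Cheapest feasible corner: $2.20.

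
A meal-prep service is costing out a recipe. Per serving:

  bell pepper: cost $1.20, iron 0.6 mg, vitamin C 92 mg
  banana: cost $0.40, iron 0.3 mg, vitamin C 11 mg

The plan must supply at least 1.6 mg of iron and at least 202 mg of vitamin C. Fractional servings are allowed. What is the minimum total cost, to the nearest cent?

For a min-cost LP with two ≥-constraints, a basic feasible solution has at most two positive variables.
bell pepper only: max(1.6/0.6, 202/92) = 2.667 servings → $3.20.
banana only: max(1.6/0.3, 202/11) = 18.36 servings → $7.35.
bell pepper + banana with both tight: 2.048 servings and 1.238 servings → $2.95.
So the least-cost plan costs $2.95.

$2.95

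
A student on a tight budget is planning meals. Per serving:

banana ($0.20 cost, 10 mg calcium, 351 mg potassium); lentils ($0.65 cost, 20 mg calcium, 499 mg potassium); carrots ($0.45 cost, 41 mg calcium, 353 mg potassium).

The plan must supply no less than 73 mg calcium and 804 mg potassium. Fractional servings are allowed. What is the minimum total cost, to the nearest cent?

This is a tiny linear program; its minimum lies at a vertex of the feasible set. List the vertices and price them.
banana only: max(73/10, 804/351) = 7.3 servings → $1.46.
lentils only: max(73/20, 804/499) = 3.65 servings → $2.37.
carrots only: max(73/41, 804/353) = 2.278 servings → $1.02.
banana + lentils with both targets exact would need a negative amount; discard.
banana + carrots with both tight: 0.6625 servings and 1.619 servings → $0.86.
lentils + carrots with both tight: 0.537 servings and 1.519 servings → $1.03.
So the least-cost plan costs $0.86.

$0.86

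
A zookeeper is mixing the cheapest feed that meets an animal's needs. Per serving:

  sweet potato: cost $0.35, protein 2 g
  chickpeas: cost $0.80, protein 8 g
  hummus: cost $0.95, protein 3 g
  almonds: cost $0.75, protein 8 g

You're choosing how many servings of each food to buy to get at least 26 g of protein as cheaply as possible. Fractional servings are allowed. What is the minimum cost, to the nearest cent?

Cost per g of protein: almonds $0.0938, chickpeas $0.1000, sweet potato $0.1750, hummus $0.3167.
With no serving limits, use only almonds: 26 g / 8 g = 3.25 servings × $0.75 = $2.44.

$2.44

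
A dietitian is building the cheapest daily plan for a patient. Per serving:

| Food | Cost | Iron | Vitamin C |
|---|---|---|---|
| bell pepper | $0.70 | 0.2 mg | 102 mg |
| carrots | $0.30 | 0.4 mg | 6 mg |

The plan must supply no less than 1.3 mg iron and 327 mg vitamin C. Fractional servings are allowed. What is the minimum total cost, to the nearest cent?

Minimising a linear cost over {iron ≥ 1.3, vitamin C ≥ 327, servings ≥ 0} — the optimum is at a vertex, using one or two foods.
bell pepper only: max(1.3/0.2, 327/102) = 6.5 servings → $4.55.
carrots only: max(1.3/0.4, 327/6) = 54.5 servings → $16.35.
bell pepper + carrots with both tight: 3.106 servings and 1.697 servings → $2.68.
The minimum over all feasible corners is $2.68.

$2.68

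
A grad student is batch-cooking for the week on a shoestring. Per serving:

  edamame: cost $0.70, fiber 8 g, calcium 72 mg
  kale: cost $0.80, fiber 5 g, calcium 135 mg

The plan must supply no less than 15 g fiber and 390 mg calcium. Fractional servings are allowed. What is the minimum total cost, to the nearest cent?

$2.34

Minimising a linear cost over {fiber ≥ 15, calcium ≥ 390, servings ≥ 0} — the optimum is at a vertex, using one or two foods.
edamame only: max(15/8, 390/72) = 5.417 servings → $3.79.
kale only: max(15/5, 390/135) = 3 servings → $2.40.
edamame + kale with both tight: 0.1042 servings and 2.833 servings → $2.34.
So the least-cost plan costs $2.34.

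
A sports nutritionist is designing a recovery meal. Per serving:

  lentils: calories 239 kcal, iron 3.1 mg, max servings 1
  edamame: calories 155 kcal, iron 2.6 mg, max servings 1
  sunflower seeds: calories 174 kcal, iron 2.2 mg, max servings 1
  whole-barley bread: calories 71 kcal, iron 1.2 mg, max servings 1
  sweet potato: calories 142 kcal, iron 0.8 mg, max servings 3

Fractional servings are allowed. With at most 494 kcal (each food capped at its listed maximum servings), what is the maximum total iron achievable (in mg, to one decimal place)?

Iron per kcal: whole-barley bread 0.0169, edamame 0.01677, lentils 0.01297, sunflower seeds 0.01264, sweet potato 0.005634.
Take 1 serving of whole-barley bread: uses 71 kcal, +1.2 mg iron (running total 1.2 mg).
Take 1 serving of edamame: uses 155 kcal, +2.6 mg iron (running total 3.8 mg).
Take 1 serving of lentils: uses 239 kcal, +3.1 mg iron (running total 6.9 mg).
Take 0.1667 servings of sunflower seeds: uses 29 kcal, +0.4 mg iron (running total 7.3 mg).
Greedy by best ratio exhausts the calories allowance optimally: 7.3 mg.

7.3 mg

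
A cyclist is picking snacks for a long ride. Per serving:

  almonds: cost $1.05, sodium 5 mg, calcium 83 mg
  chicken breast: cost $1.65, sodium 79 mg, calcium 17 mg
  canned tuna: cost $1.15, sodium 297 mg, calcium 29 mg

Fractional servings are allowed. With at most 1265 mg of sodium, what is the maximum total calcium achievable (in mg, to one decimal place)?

20999.0 mg

Calcium per mg sodium: almonds 16.6, chicken breast 0.2152, canned tuna 0.09764.
With no serving limits, spend the whole sodium allowance on almonds: 1265 mg / 5 mg × 83 mg = 20999.0 mg.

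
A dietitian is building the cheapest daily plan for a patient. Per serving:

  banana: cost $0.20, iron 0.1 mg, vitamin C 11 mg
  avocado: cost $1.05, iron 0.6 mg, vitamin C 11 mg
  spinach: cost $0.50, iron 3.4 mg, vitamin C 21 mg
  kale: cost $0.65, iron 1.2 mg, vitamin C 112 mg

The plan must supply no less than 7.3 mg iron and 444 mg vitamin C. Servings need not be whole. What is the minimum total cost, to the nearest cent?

banana only: max(7.3/0.1, 444/11) = 73 servings → $14.60.
avocado only: max(7.3/0.6, 444/11) = 40.36 servings → $42.38.
spinach only: max(7.3/3.4, 444/21) = 21.14 servings → $10.57.
kale only: max(7.3/1.2, 444/112) = 6.083 servings → $3.95.
banana + avocado with both tight: 33.84 servings and 6.527 servings → $13.62.
banana + spinach with both tight: 38.42 servings and 1.017 servings → $8.19.
banana + kale: the both-tight solution has a negative serving — not a feasible corner.
avocado + spinach: the both-tight solution has a negative serving — not a feasible corner.
avocado + kale with both tight: 5.274 servings and 3.446 servings → $7.78.
spinach + kale with both tight: 0.8009 servings and 3.814 servings → $2.88.
So the least-cost plan costs $2.88.

$2.88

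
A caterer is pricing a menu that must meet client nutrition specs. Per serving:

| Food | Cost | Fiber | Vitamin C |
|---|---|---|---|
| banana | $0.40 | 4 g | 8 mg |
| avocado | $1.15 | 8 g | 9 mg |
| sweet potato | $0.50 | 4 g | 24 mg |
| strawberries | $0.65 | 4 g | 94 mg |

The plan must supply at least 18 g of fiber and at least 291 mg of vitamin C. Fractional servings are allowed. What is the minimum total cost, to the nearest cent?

A basic optimal solution has at most two foods positive. Try each food alone and each pair with both targets met exactly.
banana only: max(18/4, 291/8) = 36.38 servings → $14.55.
avocado only: max(18/8, 291/9) = 32.33 servings → $37.18.
sweet potato only: max(18/4, 291/24) = 12.12 servings → $6.06.
strawberries only: max(18/4, 291/94) = 4.5 servings → $2.92.
banana + avocado: intersection lies outside the first quadrant.
banana + sweet potato with both targets exact would need a negative amount; discard.
banana + strawberries with both tight: 1.535 servings and 2.965 servings → $2.54.
avocado + sweet potato: intersection lies outside the first quadrant.
avocado + strawberries with both tight: 0.7374 servings and 3.025 servings → $2.81.
sweet potato + strawberries with both tight: 1.886 servings and 2.614 servings → $2.64.
Cheapest feasible corner: $2.54.

$2.54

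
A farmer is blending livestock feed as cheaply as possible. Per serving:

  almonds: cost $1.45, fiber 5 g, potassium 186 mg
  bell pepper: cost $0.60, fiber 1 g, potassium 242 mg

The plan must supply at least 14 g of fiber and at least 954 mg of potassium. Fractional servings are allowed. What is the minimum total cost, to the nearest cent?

$4.72

Two binding constraints pin down two serving amounts, so the optimal mix uses at most two foods. The candidates are each food alone (scaled to the tighter of fiber/potassium) and each pair with both constraints tight.
almonds only: max(14/5, 954/186) = 5.129 servings → $7.44.
bell pepper only: max(14/1, 954/242) = 14 servings → $8.40.
almonds + bell pepper with both tight: 2.377 servings and 2.115 servings → $4.72.
So the least-cost plan costs $4.72.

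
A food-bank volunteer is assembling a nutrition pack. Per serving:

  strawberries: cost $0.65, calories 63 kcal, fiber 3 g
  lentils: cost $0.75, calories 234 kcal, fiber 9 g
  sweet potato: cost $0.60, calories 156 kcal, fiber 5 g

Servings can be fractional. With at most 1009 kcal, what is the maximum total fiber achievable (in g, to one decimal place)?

48.0 g

Fiber per kcal: strawberries 0.04762, lentils 0.03846, sweet potato 0.03205.
With no serving limits, spend the whole calories allowance on strawberries: 1009 kcal / 63 kcal × 3 g = 48.0 g.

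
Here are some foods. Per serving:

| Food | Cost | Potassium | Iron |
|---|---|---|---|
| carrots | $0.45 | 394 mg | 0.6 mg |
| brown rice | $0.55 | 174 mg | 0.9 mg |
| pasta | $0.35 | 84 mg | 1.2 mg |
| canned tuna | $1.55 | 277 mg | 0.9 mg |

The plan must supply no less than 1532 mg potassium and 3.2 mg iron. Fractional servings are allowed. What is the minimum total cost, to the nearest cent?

$1.96

With two linear requirements the optimum uses one or two foods; enumerate the corners.
carrots only: max(1532/394, 3.2/0.6) = 5.333 servings → $2.40.
brown rice only: max(1532/174, 3.2/0.9) = 8.805 servings → $4.84.
pasta only: max(1532/84, 3.2/1.2) = 18.24 servings → $6.38.
canned tuna only: max(1532/277, 3.2/0.9) = 5.531 servings → $8.57.
carrots + brown rice with both tight: 3.285 servings and 1.365 servings → $2.23.
carrots + pasta with both tight: 3.716 servings and 0.8087 servings → $1.96.
carrots + canned tuna with both tight: 2.614 servings and 1.813 servings → $3.99.
brown rice + pasta with both targets exact would need a negative amount; discard.
brown rice + canned tuna: intersection lies outside the first quadrant.
pasta + canned tuna: the both-tight solution has a negative serving — not a feasible corner.
So the least-cost plan costs $1.96.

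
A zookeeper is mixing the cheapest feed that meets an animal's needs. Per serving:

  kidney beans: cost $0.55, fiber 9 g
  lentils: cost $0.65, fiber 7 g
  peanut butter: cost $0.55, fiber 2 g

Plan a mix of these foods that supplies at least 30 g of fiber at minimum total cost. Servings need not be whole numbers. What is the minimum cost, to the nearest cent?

$1.83

Cost per g of fiber: kidney beans $0.0611, lentils $0.0929, peanut butter $0.2750.
With no serving limits, use only kidney beans: 30 g / 9 g = 3.333 servings × $0.55 = $1.83.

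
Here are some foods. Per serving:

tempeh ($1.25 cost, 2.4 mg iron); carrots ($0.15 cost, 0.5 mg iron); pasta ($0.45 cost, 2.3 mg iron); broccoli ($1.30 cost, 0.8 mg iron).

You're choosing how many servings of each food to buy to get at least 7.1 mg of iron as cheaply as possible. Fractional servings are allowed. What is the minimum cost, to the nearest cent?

$1.39

Cost per mg of iron: pasta $0.1957, carrots $0.3000, tempeh $0.5208, broccoli $1.6250.
With no serving limits, use only pasta: 7.1 mg / 2.3 mg = 3.087 servings × $0.45 = $1.39.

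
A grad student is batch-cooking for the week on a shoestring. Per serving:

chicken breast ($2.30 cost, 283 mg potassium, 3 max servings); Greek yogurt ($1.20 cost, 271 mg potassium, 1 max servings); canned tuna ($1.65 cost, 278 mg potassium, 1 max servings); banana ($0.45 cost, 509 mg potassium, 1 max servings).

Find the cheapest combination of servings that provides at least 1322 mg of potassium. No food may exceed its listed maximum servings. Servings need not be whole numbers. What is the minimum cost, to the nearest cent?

Cost per mg of potassium: banana $0.0009, Greek yogurt $0.0044, canned tuna $0.0059, chicken breast $0.0081.
Take 1 serving of banana: +509.0 mg potassium for $0.45 (total $0.45, still need 813.0 mg).
Take 1 serving of Greek yogurt: +271.0 mg potassium for $1.20 (total $1.65, still need 542.0 mg).
Take 1 serving of canned tuna: +278.0 mg potassium for $1.65 (total $3.30, still need 264.0 mg).
Take 0.9329 servings of chicken breast: +264.0 mg potassium for $2.15 (total $5.45, still need 0.0 mg).
Filling from the cheapest source first is optimal under one linear minimum: $5.45.

$5.45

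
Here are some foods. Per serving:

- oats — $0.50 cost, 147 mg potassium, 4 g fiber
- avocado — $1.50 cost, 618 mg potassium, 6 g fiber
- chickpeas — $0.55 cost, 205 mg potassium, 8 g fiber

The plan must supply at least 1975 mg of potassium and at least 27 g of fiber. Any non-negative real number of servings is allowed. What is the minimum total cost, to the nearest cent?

Check every corner: each single food scaled to meet both minima, and each pair solved so both constraints bind.
oats only: max(1975/147, 27/4) = 13.44 servings → $6.72.
avocado only: max(1975/618, 27/6) = 4.5 servings → $6.75.
chickpeas only: max(1975/205, 27/8) = 9.634 servings → $5.30.
oats + avocado with both tight: 3.042 servings and 2.472 servings → $5.23.
oats + chickpeas: the both-tight solution has a negative serving — not a feasible corner.
avocado + chickpeas with both tight: 2.764 servings and 1.302 servings → $4.86.
So the least-cost plan costs $4.86.

$4.86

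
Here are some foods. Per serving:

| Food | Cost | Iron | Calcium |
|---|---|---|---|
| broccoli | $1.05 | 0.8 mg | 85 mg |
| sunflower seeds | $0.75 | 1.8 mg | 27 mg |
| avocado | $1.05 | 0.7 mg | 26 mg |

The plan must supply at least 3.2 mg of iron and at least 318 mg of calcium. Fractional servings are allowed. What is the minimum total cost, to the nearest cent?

$3.98

Two binding constraints pin down two serving amounts, so the optimal mix uses at most two foods. The candidates are each food alone (scaled to the tighter of iron/calcium) and each pair with both constraints tight.
broccoli only: max(3.2/0.8, 318/85) = 4 servings → $4.20.
sunflower seeds only: max(3.2/1.8, 318/27) = 11.78 servings → $8.83.
avocado only: max(3.2/0.7, 318/26) = 12.23 servings → $12.84.
broccoli + sunflower seeds with both tight: 3.699 servings and 0.1339 servings → $3.98.
broccoli + avocado with both tight: 3.602 servings and 0.4548 servings → $4.26.
sunflower seeds + avocado: the both-tight solution has a negative serving — not a feasible corner.
So the least-cost plan costs $3.98.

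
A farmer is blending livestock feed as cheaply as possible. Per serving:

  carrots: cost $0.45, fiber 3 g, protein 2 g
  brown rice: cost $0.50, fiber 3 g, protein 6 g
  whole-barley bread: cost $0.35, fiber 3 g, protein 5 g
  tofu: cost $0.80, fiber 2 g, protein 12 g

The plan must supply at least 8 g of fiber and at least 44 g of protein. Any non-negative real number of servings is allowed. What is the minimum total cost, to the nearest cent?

This is a tiny linear program; its minimum lies at a vertex of the feasible set. List the vertices and price them.
carrots only: max(8/3, 44/2) = 22 servings → $9.90.
brown rice only: max(8/3, 44/6) = 7.333 servings → $3.67.
whole-barley bread only: max(8/3, 44/5) = 8.8 servings → $3.08.
tofu only: max(8/2, 44/12) = 4 servings → $3.20.
carrots + brown rice with both targets exact would need a negative amount; discard.
carrots + whole-barley bread: the both-tight solution has a negative serving — not a feasible corner.
carrots + tofu with both tight: 0.25 servings and 3.625 servings → $3.01.
brown rice + whole-barley bread: the both-tight solution has a negative serving — not a feasible corner.
brown rice + tofu with both tight: 0.3333 servings and 3.5 servings → $2.97.
whole-barley bread + tofu with both tight: 0.3077 servings and 3.538 servings → $2.94.
Cheapest feasible corner: $2.94.

$2.94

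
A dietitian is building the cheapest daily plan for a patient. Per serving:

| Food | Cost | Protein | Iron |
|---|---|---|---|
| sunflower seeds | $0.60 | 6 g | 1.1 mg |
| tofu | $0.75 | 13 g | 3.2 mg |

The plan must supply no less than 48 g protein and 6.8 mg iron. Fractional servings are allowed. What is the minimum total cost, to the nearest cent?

For a min-cost LP with two ≥-constraints, a basic feasible solution has at most two positive variables.
sunflower seeds only: max(48/6, 6.8/1.1) = 8 servings → $4.80.
tofu only: max(48/13, 6.8/3.2) = 3.692 servings → $2.77.
sunflower seeds + tofu: the both-tight solution has a negative serving — not a feasible corner.
Cheapest feasible corner: $2.77.

$2.77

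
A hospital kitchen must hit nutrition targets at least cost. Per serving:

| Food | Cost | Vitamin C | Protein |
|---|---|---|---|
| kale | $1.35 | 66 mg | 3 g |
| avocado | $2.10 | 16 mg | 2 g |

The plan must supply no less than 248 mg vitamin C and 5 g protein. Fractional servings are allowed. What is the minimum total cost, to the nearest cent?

$5.07

kale only: max(248/66, 5/3) = 3.758 servings → $5.07.
avocado only: max(248/16, 5/2) = 15.5 servings → $32.55.
kale + avocado: the both-tight solution has a negative serving — not a feasible corner.
So the least-cost plan costs $5.07.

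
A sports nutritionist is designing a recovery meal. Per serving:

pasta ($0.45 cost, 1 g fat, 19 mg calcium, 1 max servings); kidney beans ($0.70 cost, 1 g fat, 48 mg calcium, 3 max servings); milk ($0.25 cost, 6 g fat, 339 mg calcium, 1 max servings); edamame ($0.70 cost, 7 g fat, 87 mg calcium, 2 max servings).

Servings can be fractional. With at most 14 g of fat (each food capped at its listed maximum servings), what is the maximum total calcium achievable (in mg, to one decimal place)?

551.7 mg

Calcium per g fat: milk 56.5, kidney beans 48, pasta 19, edamame 12.43.
Take 1 serving of milk: uses 6 g fat, +339.0 mg calcium (running total 339.0 mg).
Take 3 servings of kidney beans: uses 3 g fat, +144.0 mg calcium (running total 483.0 mg).
Take 1 serving of pasta: uses 1 g fat, +19.0 mg calcium (running total 502.0 mg).
Take 0.5714 servings of edamame: uses 4 g fat, +49.7 mg calcium (running total 551.7 mg).
Greedy by best ratio exhausts the fat allowance optimally: 551.7 mg.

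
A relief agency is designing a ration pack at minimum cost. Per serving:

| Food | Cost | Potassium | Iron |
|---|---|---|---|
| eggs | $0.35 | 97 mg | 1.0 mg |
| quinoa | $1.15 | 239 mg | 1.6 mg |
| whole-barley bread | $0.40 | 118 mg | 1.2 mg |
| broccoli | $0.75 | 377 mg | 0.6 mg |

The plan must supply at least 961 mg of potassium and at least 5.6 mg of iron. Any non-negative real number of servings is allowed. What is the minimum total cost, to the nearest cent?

For a min-cost LP with two ≥-constraints, a basic feasible solution has at most two positive variables.
eggs only: max(961/97, 5.6/1.0) = 9.907 servings → $3.47.
quinoa only: max(961/239, 5.6/1.6) = 4.021 servings → $4.62.
whole-barley bread only: max(961/118, 5.6/1.2) = 8.144 servings → $3.26.
broccoli only: max(961/377, 5.6/0.6) = 9.333 servings → $7.00.
eggs + quinoa: the both-tight solution has a negative serving — not a feasible corner.
eggs + whole-barley bread: the both-tight solution has a negative serving — not a feasible corner.
eggs + broccoli with both tight: 4.814 servings and 1.311 servings → $2.67.
quinoa + whole-barley bread: the both-tight solution has a negative serving — not a feasible corner.
quinoa + broccoli with both tight: 3.338 servings and 0.4332 servings → $4.16.
whole-barley bread + broccoli with both tight: 4.021 servings and 1.29 servings → $2.58.
The minimum over all feasible corners is $2.58.

$2.58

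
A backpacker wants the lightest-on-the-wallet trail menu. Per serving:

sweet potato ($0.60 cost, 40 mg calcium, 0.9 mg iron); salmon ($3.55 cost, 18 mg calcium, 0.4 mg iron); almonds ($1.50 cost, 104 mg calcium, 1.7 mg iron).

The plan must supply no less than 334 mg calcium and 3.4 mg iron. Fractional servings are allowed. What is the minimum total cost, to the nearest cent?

$4.82

This is a tiny linear program; its minimum lies at a vertex of the feasible set. List the vertices and price them.
sweet potato only: max(334/40, 3.4/0.9) = 8.35 servings → $5.01.
salmon only: max(334/18, 3.4/0.4) = 18.56 servings → $65.87.
almonds only: max(334/104, 3.4/1.7) = 3.212 servings → $4.82.
sweet potato + salmon with both targets exact would need a negative amount; discard.
sweet potato + almonds: the both-tight solution has a negative serving — not a feasible corner.
salmon + almonds: intersection lies outside the first quadrant.
So the least-cost plan costs $4.82.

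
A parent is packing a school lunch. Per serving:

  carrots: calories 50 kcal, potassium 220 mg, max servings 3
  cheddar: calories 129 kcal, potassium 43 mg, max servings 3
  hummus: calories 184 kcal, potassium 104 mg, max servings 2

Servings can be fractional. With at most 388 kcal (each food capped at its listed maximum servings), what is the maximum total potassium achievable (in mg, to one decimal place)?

794.5 mg

Potassium per kcal: carrots 4.4, hummus 0.5652, cheddar 0.3333.
Take 3 servings of carrots: uses 150 kcal, +660.0 mg potassium (running total 660.0 mg).
Take 1.293 servings of hummus: uses 238 kcal, +134.5 mg potassium (running total 794.5 mg).
Greedy by best ratio exhausts the calories allowance optimally: 794.5 mg.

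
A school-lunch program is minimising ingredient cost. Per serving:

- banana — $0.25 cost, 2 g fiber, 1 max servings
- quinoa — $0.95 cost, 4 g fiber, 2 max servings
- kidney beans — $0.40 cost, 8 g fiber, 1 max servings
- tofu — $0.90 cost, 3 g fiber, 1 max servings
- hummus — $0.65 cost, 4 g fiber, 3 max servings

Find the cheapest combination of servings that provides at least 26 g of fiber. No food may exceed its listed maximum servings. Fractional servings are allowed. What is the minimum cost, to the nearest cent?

$3.55

Cost per g of fiber: kidney beans $0.0500, banana $0.1250, hummus $0.1625, quinoa $0.2375, tofu $0.3000.
Take 1 serving of kidney beans: +8.0 g fiber for $0.40 (total $0.40, still need 18.0 g).
Take 1 serving of banana: +2.0 g fiber for $0.25 (total $0.65, still need 16.0 g).
Take 3 servings of hummus: +12.0 g fiber for $1.95 (total $2.60, still need 4.0 g).
Take 1 serving of quinoa: +4.0 g fiber for $0.95 (total $3.55, still need 0.0 g).
Filling from the cheapest source first is optimal under one linear minimum: $3.55.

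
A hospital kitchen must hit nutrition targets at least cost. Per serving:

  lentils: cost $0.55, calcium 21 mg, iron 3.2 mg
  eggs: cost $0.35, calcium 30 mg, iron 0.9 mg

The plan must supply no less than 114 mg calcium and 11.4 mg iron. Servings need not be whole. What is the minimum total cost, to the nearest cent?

This is a tiny linear program; its minimum lies at a vertex of the feasible set. List the vertices and price them.
lentils only: max(114/21, 11.4/3.2) = 5.429 servings → $2.99.
eggs only: max(114/30, 11.4/0.9) = 12.67 servings → $4.43.
lentils + eggs with both tight: 3.105 servings and 1.626 servings → $2.28.
The minimum over all feasible corners is $2.28.

$2.28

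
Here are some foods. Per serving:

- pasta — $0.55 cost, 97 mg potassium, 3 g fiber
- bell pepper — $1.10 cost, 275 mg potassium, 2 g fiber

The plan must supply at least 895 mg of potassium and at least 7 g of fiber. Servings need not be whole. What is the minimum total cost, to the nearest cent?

$3.61

With two linear requirements the optimum uses one or two foods; enumerate the corners.
pasta only: max(895/97, 7/3) = 9.227 servings → $5.07.
bell pepper only: max(895/275, 7/2) = 3.5 servings → $3.85.
pasta + bell pepper with both tight: 0.2139 servings and 3.179 servings → $3.61.
Cheapest feasible corner: $3.61.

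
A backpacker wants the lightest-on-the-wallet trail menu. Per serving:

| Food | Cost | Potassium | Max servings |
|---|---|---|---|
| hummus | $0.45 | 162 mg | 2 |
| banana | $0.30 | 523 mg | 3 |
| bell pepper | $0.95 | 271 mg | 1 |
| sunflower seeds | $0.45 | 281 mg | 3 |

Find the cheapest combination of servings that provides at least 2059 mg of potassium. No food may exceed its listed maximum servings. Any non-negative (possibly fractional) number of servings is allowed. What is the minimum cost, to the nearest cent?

$1.68

Cost per mg of potassium: banana $0.0006, sunflower seeds $0.0016, hummus $0.0028, bell pepper $0.0035.
Take 3 servings of banana: +1569.0 mg potassium for $0.90 (total $0.90, still need 490.0 mg).
Take 1.744 servings of sunflower seeds: +490.0 mg potassium for $0.78 (total $1.68, still need 0.0 mg).
Filling from the cheapest source first is optimal under one linear minimum: $1.68.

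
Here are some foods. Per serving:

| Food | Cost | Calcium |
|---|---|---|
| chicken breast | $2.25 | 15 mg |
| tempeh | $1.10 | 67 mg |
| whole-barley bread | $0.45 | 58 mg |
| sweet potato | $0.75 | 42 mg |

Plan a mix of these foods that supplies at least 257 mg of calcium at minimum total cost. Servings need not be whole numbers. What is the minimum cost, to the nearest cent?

$1.99

Cost per mg of calcium: whole-barley bread $0.0078, tempeh $0.0164, sweet potato $0.0179, chicken breast $0.1500.
With no serving limits, use only whole-barley bread: 257 mg / 58 mg = 4.431 servings × $0.45 = $1.99.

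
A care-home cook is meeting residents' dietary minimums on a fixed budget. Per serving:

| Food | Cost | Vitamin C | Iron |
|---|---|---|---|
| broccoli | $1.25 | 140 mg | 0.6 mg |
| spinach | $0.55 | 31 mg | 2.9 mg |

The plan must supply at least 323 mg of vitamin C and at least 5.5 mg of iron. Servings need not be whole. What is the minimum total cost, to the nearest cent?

This is a tiny linear program; its minimum lies at a vertex of the feasible set. List the vertices and price them.
broccoli only: max(323/140, 5.5/0.6) = 9.167 servings → $11.46.
spinach only: max(323/31, 5.5/2.9) = 10.42 servings → $5.73.
broccoli + spinach with both tight: 1.978 servings and 1.487 servings → $3.29.
Cheapest feasible corner: $3.29.

$3.29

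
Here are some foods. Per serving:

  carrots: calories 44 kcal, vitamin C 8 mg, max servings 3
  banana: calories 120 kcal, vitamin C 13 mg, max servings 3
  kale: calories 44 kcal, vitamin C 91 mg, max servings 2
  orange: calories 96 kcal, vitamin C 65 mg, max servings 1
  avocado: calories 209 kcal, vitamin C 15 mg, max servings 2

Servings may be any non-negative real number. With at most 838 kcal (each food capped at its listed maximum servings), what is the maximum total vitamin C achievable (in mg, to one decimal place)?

321.6 mg

Vitamin C per kcal: kale 2.068, orange 0.6771, carrots 0.1818, banana 0.1083, avocado 0.07177.
Take 2 servings of kale: uses 88 kcal, +182.0 mg vitamin C (running total 182.0 mg).
Take 1 serving of orange: uses 96 kcal, +65.0 mg vitamin C (running total 247.0 mg).
Take 3 servings of carrots: uses 132 kcal, +24.0 mg vitamin C (running total 271.0 mg).
Take 3 servings of banana: uses 360 kcal, +39.0 mg vitamin C (running total 310.0 mg).
Take 0.7751 servings of avocado: uses 162 kcal, +11.6 mg vitamin C (running total 321.6 mg).
Filling greedily by vitamin C-per-kcal is optimal for one linear limit, giving 321.6 mg.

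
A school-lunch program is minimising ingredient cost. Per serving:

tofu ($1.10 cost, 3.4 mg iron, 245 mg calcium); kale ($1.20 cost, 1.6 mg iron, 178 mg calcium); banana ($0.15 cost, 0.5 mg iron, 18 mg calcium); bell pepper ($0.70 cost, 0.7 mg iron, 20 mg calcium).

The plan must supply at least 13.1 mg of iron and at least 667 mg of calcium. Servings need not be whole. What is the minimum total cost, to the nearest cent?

$4.06

tofu only: max(13.1/3.4, 667/245) = 3.853 servings → $4.24.
kale only: max(13.1/1.6, 667/178) = 8.188 servings → $9.82.
banana only: max(13.1/0.5, 667/18) = 37.06 servings → $5.56.
bell pepper only: max(13.1/0.7, 667/20) = 33.35 servings → $23.34.
tofu + kale: the both-tight solution has a negative serving — not a feasible corner.
tofu + banana with both tight: 1.594 servings and 15.36 servings → $4.06.
tofu + bell pepper with both tight: 1.98 servings and 9.099 servings → $8.55.
kale + banana with both tight: 1.623 servings and 21.01 servings → $5.10.
kale + bell pepper with both tight: 2.213 servings and 13.66 servings → $12.21.
banana + bell pepper: intersection lies outside the first quadrant.
Cheapest feasible corner: $4.06.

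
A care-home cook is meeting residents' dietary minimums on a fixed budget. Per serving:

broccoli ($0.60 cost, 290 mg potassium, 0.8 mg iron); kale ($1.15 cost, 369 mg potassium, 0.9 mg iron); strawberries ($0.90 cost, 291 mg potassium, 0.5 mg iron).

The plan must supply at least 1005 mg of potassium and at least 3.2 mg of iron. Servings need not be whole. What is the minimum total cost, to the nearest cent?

Minimising a linear cost over {potassium ≥ 1005, iron ≥ 3.2, servings ≥ 0} — the optimum is at a vertex, using one or two foods.
broccoli only: max(1005/290, 3.2/0.8) = 4 servings → $2.40.
kale only: max(1005/369, 3.2/0.9) = 3.556 servings → $4.09.
strawberries only: max(1005/291, 3.2/0.5) = 6.4 servings → $5.76.
broccoli + kale: intersection lies outside the first quadrant.
broccoli + strawberries: intersection lies outside the first quadrant.
kale + strawberries: intersection lies outside the first quadrant.
So the least-cost plan costs $2.40.

$2.40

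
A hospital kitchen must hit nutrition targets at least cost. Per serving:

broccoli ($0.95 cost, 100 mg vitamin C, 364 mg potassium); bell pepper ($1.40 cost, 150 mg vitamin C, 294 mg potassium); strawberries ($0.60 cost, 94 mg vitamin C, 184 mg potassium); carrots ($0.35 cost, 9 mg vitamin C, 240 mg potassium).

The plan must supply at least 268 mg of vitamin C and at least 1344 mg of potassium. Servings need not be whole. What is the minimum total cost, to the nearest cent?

$2.79

The cheapest plan sits at a corner of the feasible region — with two constraints it uses at most two foods.
broccoli only: max(268/100, 1344/364) = 3.692 servings → $3.51.
bell pepper only: max(268/150, 1344/294) = 4.571 servings → $6.40.
strawberries only: max(268/94, 1344/184) = 7.304 servings → $4.38.
carrots only: max(268/9, 1344/240) = 29.78 servings → $10.42.
broccoli + bell pepper: intersection lies outside the first quadrant.
broccoli + strawberries with both targets exact would need a negative amount; discard.
broccoli + carrots with both tight: 2.52 servings and 1.778 servings → $3.02.
bell pepper + strawberries: intersection lies outside the first quadrant.
bell pepper + carrots with both tight: 1.566 servings and 3.682 servings → $3.48.
strawberries + carrots with both tight: 2.498 servings and 3.685 servings → $2.79.
So the least-cost plan costs $2.79.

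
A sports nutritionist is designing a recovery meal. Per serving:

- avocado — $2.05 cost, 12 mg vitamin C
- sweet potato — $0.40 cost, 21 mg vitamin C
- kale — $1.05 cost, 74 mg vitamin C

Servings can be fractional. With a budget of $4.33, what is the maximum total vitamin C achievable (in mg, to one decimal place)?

Vitamin C per dollar: kale 70.48, sweet potato 52.5, avocado 5.854.
With no serving limits, spend the whole cost allowance on kale: $4.33 / $1.05 × 74 mg = 305.2 mg.

305.2 mg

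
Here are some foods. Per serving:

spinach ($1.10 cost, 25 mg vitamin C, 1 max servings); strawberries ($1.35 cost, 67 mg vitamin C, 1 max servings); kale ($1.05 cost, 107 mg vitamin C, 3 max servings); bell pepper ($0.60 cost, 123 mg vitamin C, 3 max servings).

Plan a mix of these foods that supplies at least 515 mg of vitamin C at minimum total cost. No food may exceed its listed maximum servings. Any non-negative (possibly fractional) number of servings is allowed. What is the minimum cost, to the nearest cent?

$3.23

Cost per mg of vitamin C: bell pepper $0.0049, kale $0.0098, strawberries $0.0201, spinach $0.0440.
Take 3 servings of bell pepper: +369.0 mg vitamin C for $1.80 (total $1.80, still need 146.0 mg).
Take 1.364 servings of kale: +146.0 mg vitamin C for $1.43 (total $3.23, still need 0.0 mg).
Greedy by cheapest-per-mg is optimal for a single linear constraint, so the minimum cost is $3.23.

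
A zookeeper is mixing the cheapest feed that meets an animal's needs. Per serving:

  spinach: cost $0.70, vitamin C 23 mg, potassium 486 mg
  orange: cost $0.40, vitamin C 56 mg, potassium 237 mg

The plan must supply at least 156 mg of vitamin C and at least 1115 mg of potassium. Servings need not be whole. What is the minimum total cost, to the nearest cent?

spinach only: max(156/23, 1115/486) = 6.783 servings → $4.75.
orange only: max(156/56, 1115/237) = 4.705 servings → $1.88.
spinach + orange with both tight: 1.17 servings and 2.305 servings → $1.74.
So the least-cost plan costs $1.74.

$1.74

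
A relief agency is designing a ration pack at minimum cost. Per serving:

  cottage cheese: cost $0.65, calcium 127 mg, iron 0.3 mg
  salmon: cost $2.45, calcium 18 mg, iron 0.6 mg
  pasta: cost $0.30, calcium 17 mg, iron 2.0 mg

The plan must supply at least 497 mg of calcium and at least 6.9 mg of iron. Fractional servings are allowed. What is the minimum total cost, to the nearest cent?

$3.17

Check every corner: each single food scaled to meet both minima, and each pair solved so both constraints bind.
cottage cheese only: max(497/127, 6.9/0.3) = 23 servings → $14.95.
salmon only: max(497/18, 6.9/0.6) = 27.61 servings → $67.65.
pasta only: max(497/17, 6.9/2.0) = 29.24 servings → $8.77.
cottage cheese + salmon with both tight: 2.458 servings and 10.27 servings → $26.76.
cottage cheese + pasta with both tight: 3.522 servings and 2.922 servings → $3.17.
salmon + pasta with both targets exact would need a negative amount; discard.
Cheapest feasible corner: $3.17.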